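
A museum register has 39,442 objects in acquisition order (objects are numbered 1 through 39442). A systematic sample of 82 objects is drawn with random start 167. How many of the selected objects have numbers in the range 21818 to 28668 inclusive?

k = 39442/82 = 481
First selection ≥ 21818: 167 + ⌈(21818−167)/481⌉·481 = 167 + 46×481 = 22293
Last selection ≤ 28668: 167 + ⌊(28668−167)/481⌋·481 = 167 + 59×481 = 28546
Count = 59 − 46 + 1 = 14

14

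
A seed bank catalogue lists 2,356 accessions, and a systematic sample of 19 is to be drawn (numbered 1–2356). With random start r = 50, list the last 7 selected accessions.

1538, 1662, 1786, 1910, 2034, 2158, 2282

k = N/n = 2356/19 = 124
13th selection = 50 + 12×124 = 1538
14th: 1538 + 124 = 1662
15th: 1662 + 124 = 1786
16th: 1786 + 124 = 1910
17th: 1910 + 124 = 2034
18th: 2034 + 124 = 2158
19th: 2158 + 124 = 2282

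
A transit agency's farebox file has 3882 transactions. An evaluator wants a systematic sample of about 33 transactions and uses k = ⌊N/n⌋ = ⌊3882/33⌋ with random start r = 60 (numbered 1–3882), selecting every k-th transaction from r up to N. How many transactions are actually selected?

33

k = ⌊3882/33⌋ = 117
Achieved size = ⌊(3882 − 60)/117⌋ + 1 = ⌊3822/117⌋ + 1 = 32 + 1 = 33
(last selection: 60 + 32×117 = 3804 ≤ 3882; next would be 3921 > 3882)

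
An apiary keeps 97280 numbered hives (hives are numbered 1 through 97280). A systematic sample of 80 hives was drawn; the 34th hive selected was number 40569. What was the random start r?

441

k = 97280/80 = 1216
r = 40569 − (34−1)×1216 = 40569 − 40128 = 441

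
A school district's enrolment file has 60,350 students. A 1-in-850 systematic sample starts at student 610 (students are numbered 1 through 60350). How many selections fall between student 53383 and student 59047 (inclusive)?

6

k = 850
First selection ≥ 53383: 610 + ⌈(53383−610)/850⌉·850 = 610 + 63×850 = 54160
Last selection ≤ 59047: 610 + ⌊(59047−610)/850⌋·850 = 610 + 68×850 = 58410
Count = 68 − 63 + 1 = 6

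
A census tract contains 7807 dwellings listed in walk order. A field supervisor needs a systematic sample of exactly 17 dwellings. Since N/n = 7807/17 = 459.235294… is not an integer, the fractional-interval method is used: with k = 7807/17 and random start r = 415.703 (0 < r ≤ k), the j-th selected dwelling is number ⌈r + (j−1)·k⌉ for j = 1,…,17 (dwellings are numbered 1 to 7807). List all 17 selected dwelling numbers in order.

416, 875, 1335, 1794, 2253, 2712, 3172, 3631, 4090, 4549, 5009, 5468, 5927, 6386, 6845, 7305, 7764

j=1: r + 0k = 415.703 → ⌈·⌉ = 416
j=2: r + 1k = 874.938294… → ⌈·⌉ = 875
j=3: r + 2k = 1334.173588… → ⌈·⌉ = 1335
j=4: r + 3k = 1793.408882… → ⌈·⌉ = 1794
j=5: r + 4k = 2252.644176… → ⌈·⌉ = 2253
j=6: r + 5k = 2711.879470… → ⌈·⌉ = 2712
j=7: r + 6k = 3171.114764… → ⌈·⌉ = 3172
j=8: r + 7k = 3630.350058… → ⌈·⌉ = 3631
j=9: r + 8k = 4089.585352… → ⌈·⌉ = 4090
j=10: r + 9k = 4548.820647… → ⌈·⌉ = 4549
j=11: r + 10k = 5008.055941… → ⌈·⌉ = 5009
j=12: r + 11k = 5467.291235… → ⌈·⌉ = 5468
j=13: r + 12k = 5926.526529… → ⌈·⌉ = 5927
j=14: r + 13k = 6385.761823… → ⌈·⌉ = 6386
j=15: r + 14k = 6844.997117… → ⌈·⌉ = 6845
j=16: r + 15k = 7304.232411… → ⌈·⌉ = 7305
j=17: r + 16k = 7763.467705… → ⌈·⌉ = 7764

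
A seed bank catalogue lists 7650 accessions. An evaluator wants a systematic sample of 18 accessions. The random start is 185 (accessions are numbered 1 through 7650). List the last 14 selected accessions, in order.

1885, 2310, 2735, 3160, 3585, 4010, 4435, 4860, 5285, 5710, 6135, 6560, 6985, 7410

k = N/n = 7650/18 = 425
5th selection = 185 + 4×425 = 1885
6th: 1885 + 425 = 2310
7th: 2310 + 425 = 2735
8th: 2735 + 425 = 3160
9th: 3160 + 425 = 3585
10th: 3585 + 425 = 4010
11th: 4010 + 425 = 4435
12th: 4435 + 425 = 4860
13th: 4860 + 425 = 5285
14th: 5285 + 425 = 5710
15th: 5710 + 425 = 6135
16th: 6135 + 425 = 6560
17th: 6560 + 425 = 6985
18th: 6985 + 425 = 7410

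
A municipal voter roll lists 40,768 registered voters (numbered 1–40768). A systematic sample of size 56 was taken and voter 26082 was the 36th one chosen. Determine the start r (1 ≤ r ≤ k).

k = 40768/56 = 728
r = 26082 − (36−1)×728 = 26082 − 25480 = 602

602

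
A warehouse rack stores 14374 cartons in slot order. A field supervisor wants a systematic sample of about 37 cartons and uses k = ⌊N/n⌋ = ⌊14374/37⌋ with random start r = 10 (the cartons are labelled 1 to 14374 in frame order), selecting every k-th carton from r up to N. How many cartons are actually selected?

38

k = ⌊14374/37⌋ = 388
Achieved size = ⌊(14374 − 10)/388⌋ + 1 = ⌊14364/388⌋ + 1 = 37 + 1 = 38
(last selection: 10 + 37×388 = 14366 ≤ 14374; next would be 14754 > 14374)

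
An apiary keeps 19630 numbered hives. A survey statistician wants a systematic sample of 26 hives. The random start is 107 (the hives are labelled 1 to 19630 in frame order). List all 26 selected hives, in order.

k = N/n = 19630/26 = 755
hive 1: 107
hive 2: 107 + 755 = 862
hive 3: 862 + 755 = 1617
hive 4: 1617 + 755 = 2372
hive 5: 2372 + 755 = 3127
hive 6: 3127 + 755 = 3882
hive 7: 3882 + 755 = 4637
hive 8: 4637 + 755 = 5392
hive 9: 5392 + 755 = 6147
hive 10: 6147 + 755 = 6902
hive 11: 6902 + 755 = 7657
hive 12: 7657 + 755 = 8412
hive 13: 8412 + 755 = 9167
hive 14: 9167 + 755 = 9922
hive 15: 9922 + 755 = 10677
hive 16: 10677 + 755 = 11432
hive 17: 11432 + 755 = 12187
hive 18: 12187 + 755 = 12942
hive 19: 12942 + 755 = 13697
hive 20: 13697 + 755 = 14452
hive 21: 14452 + 755 = 15207
hive 22: 15207 + 755 = 15962
hive 23: 15962 + 755 = 16717
hive 24: 16717 + 755 = 17472
hive 25: 17472 + 755 = 18227
hive 26: 18227 + 755 = 18982

107, 862, 1617, 2372, 3127, 3882, 4637, 5392, 6147, 6902, 7657, 8412, 9167, 9922, 10677, 11432, 12187, 12942, 13697, 14452, 15207, 15962, 16717, 17472, 18227, 18982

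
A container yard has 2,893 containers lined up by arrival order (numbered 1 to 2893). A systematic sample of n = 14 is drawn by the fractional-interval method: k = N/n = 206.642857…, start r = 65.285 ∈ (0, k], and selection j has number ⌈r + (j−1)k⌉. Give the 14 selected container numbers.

j=1: r + 0k = 65.285 → ⌈·⌉ = 66
j=2: r + 1k = 271.927857… → ⌈·⌉ = 272
j=3: r + 2k = 478.570714… → ⌈·⌉ = 479
j=4: r + 3k = 685.213571… → ⌈·⌉ = 686
j=5: r + 4k = 891.856428… → ⌈·⌉ = 892
j=6: r + 5k = 1098.499285… → ⌈·⌉ = 1099
j=7: r + 6k = 1305.142142… → ⌈·⌉ = 1306
j=8: r + 7k = 1511.785 → ⌈·⌉ = 1512
j=9: r + 8k = 1718.427857… → ⌈·⌉ = 1719
j=10: r + 9k = 1925.070714… → ⌈·⌉ = 1926
j=11: r + 10k = 2131.713571… → ⌈·⌉ = 2132
j=12: r + 11k = 2338.356428… → ⌈·⌉ = 2339
j=13: r + 12k = 2544.999285… → ⌈·⌉ = 2545
j=14: r + 13k = 2751.642142… → ⌈·⌉ = 2752

66, 272, 479, 686, 892, 1099, 1306, 1512, 1719, 1926, 2132, 2339, 2545, 2752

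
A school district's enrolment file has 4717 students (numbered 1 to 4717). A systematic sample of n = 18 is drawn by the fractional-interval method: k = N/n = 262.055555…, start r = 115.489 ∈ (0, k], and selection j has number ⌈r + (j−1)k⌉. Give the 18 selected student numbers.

j=1: r + 0k = 115.489 → ⌈·⌉ = 116
j=2: r + 1k = 377.544555… → ⌈·⌉ = 378
j=3: r + 2k = 639.600111… → ⌈·⌉ = 640
j=4: r + 3k = 901.655666… → ⌈·⌉ = 902
j=5: r + 4k = 1163.711222… → ⌈·⌉ = 1164
j=6: r + 5k = 1425.766777… → ⌈·⌉ = 1426
j=7: r + 6k = 1687.822333… → ⌈·⌉ = 1688
j=8: r + 7k = 1949.877888… → ⌈·⌉ = 1950
j=9: r + 8k = 2211.933444… → ⌈·⌉ = 2212
j=10: r + 9k = 2473.989 → ⌈·⌉ = 2474
j=11: r + 10k = 2736.044555… → ⌈·⌉ = 2737
j=12: r + 11k = 2998.100111… → ⌈·⌉ = 2999
j=13: r + 12k = 3260.155666… → ⌈·⌉ = 3261
j=14: r + 13k = 3522.211222… → ⌈·⌉ = 3523
j=15: r + 14k = 3784.266777… → ⌈·⌉ = 3785
j=16: r + 15k = 4046.322333… → ⌈·⌉ = 4047
j=17: r + 16k = 4308.377888… → ⌈·⌉ = 4309
j=18: r + 17k = 4570.433444… → ⌈·⌉ = 4571

116, 378, 640, 902, 1164, 1426, 1688, 1950, 2212, 2474, 2737, 2999, 3261, 3523, 3785, 4047, 4309, 4571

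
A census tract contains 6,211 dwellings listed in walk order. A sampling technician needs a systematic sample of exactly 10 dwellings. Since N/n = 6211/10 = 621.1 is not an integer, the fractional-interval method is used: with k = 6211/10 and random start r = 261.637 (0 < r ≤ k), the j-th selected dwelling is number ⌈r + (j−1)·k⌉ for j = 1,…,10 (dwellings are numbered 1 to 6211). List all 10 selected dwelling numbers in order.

j=1: r + 0k = 261.637 → ⌈·⌉ = 262
j=2: r + 1k = 882.737 → ⌈·⌉ = 883
j=3: r + 2k = 1503.837 → ⌈·⌉ = 1504
j=4: r + 3k = 2124.937 → ⌈·⌉ = 2125
j=5: r + 4k = 2746.037 → ⌈·⌉ = 2747
j=6: r + 5k = 3367.137 → ⌈·⌉ = 3368
j=7: r + 6k = 3988.237 → ⌈·⌉ = 3989
j=8: r + 7k = 4609.337 → ⌈·⌉ = 4610
j=9: r + 8k = 5230.437 → ⌈·⌉ = 5231
j=10: r + 9k = 5851.537 → ⌈·⌉ = 5852

262, 883, 1504, 2125, 2747, 3368, 3989, 4610, 5231, 5852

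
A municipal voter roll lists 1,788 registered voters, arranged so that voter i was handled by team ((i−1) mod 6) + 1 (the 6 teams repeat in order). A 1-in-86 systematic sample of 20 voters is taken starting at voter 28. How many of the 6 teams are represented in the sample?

3

Consecutive selections differ by k = 86, so their team numbers differ by 86 mod 6 = 2.
gcd(86, 6) = 2, so the sample visits 6/2 = 3 distinct residues mod 6.
Start 28 is team 4; the teams hit are 2, 4, 6.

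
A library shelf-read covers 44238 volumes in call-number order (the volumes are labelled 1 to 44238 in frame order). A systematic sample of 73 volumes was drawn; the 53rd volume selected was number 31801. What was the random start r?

k = 44238/73 = 606
r = 31801 − (53−1)×606 = 31801 − 31512 = 289

289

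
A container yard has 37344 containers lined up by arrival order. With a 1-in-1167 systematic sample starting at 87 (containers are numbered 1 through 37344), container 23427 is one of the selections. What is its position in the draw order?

21

k = 1167
position = (23427 − 87)/1167 + 1 = 23340/1167 + 1 = 20 + 1 = 21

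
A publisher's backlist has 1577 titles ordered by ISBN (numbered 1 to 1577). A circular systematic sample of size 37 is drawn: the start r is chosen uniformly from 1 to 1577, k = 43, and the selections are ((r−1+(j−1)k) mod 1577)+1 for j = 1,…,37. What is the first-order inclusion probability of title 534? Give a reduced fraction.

37/1577

For each position j, as r ranges over 1…1577 the j-th selection hits every title exactly once, so title 534 is selected for exactly 37 of the 1577 starts.
Inclusion probability = 37/1577.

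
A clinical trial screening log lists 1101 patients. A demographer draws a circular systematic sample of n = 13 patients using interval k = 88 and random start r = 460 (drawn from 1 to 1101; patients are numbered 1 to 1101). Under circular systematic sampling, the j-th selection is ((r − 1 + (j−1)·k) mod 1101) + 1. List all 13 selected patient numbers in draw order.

Selection 1: 460
Selection 2: 460 + 88 = 548
Selection 3: 548 + 88 = 636
Selection 4: 636 + 88 = 724
Selection 5: 724 + 88 = 812
Selection 6: 812 + 88 = 900
Selection 7: 900 + 88 = 988
Selection 8: 988 + 88 = 1076
Selection 9: 1076 + 88 = 1164 → 1164 − 1101 = 63
Selection 10: 63 + 88 = 151
Selection 11: 151 + 88 = 239
Selection 12: 239 + 88 = 327
Selection 13: 327 + 88 = 415

460, 548, 636, 724, 812, 900, 988, 1076, 63, 151, 239, 327, 415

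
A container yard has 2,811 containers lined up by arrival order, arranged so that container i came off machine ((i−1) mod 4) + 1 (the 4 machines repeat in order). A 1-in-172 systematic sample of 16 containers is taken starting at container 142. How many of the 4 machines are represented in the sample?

Consecutive selections differ by k = 172, so their machine numbers differ by 172 mod 4 = 0.
gcd(172, 4) = 4, so the sample visits 4/4 = 1 distinct residues mod 4.
Start 142 is machine 2; the machines hit are 2.

1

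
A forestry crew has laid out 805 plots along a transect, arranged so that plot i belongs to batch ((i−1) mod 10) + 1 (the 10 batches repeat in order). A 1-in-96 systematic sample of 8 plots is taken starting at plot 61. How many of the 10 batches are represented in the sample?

5

Consecutive selections differ by k = 96, so their batch numbers differ by 96 mod 10 = 6.
gcd(96, 10) = 2, so the sample visits 10/2 = 5 distinct residues mod 10.
Start 61 is batch 1; the batches hit are 1, 3, 5, 7, 9.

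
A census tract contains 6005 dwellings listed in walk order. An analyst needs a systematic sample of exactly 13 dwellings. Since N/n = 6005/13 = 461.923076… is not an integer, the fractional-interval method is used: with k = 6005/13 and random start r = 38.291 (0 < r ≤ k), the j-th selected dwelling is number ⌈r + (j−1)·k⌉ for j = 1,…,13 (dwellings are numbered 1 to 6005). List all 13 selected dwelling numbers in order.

39, 501, 963, 1425, 1886, 2348, 2810, 3272, 3734, 4196, 4658, 5120, 5582

j=1: r + 0k = 38.291 → ⌈·⌉ = 39
j=2: r + 1k = 500.214076… → ⌈·⌉ = 501
j=3: r + 2k = 962.137153… → ⌈·⌉ = 963
j=4: r + 3k = 1424.060230… → ⌈·⌉ = 1425
j=5: r + 4k = 1885.983307… → ⌈·⌉ = 1886
j=6: r + 5k = 2347.906384… → ⌈·⌉ = 2348
j=7: r + 6k = 2809.829461… → ⌈·⌉ = 2810
j=8: r + 7k = 3271.752538… → ⌈·⌉ = 3272
j=9: r + 8k = 3733.675615… → ⌈·⌉ = 3734
j=10: r + 9k = 4195.598692… → ⌈·⌉ = 4196
j=11: r + 10k = 4657.521769… → ⌈·⌉ = 4658
j=12: r + 11k = 5119.444846… → ⌈·⌉ = 5120
j=13: r + 12k = 5581.367923… → ⌈·⌉ = 5582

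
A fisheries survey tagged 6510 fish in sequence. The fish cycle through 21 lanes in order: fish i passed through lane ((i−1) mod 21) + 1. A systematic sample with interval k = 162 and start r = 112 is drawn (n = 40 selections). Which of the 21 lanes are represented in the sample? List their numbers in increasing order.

1, 4, 7, 10, 13, 16, 19

Consecutive selections differ by k = 162, so their lane numbers differ by 162 mod 21 = 15.
gcd(162, 21) = 3, so the sample visits 21/3 = 7 distinct residues mod 21.
Start 112 is lane 7; the lanes hit are 1, 4, 7, 10, 13, 16, 19.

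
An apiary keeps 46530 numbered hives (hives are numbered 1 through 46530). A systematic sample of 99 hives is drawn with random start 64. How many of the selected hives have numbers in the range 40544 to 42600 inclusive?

4

k = 46530/99 = 470
First selection ≥ 40544: 64 + ⌈(40544−64)/470⌉·470 = 64 + 87×470 = 40954
Last selection ≤ 42600: 64 + ⌊(42600−64)/470⌋·470 = 64 + 90×470 = 42364
Count = 90 − 87 + 1 = 4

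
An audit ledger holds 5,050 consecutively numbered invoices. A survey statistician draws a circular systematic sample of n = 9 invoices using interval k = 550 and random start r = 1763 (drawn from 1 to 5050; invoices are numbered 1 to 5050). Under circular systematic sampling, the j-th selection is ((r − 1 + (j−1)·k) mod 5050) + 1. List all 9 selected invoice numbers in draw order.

1763, 2313, 2863, 3413, 3963, 4513, 13, 563, 1113

Selection 1: 1763
Selection 2: 1763 + 550 = 2313
Selection 3: 2313 + 550 = 2863
Selection 4: 2863 + 550 = 3413
Selection 5: 3413 + 550 = 3963
Selection 6: 3963 + 550 = 4513
Selection 7: 4513 + 550 = 5063 → 5063 − 5050 = 13
Selection 8: 13 + 550 = 563
Selection 9: 563 + 550 = 1113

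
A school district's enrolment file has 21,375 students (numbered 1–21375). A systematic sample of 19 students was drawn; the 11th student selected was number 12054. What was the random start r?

804

k = 21375/19 = 1125
r = 12054 − (11−1)×1125 = 12054 − 11250 = 804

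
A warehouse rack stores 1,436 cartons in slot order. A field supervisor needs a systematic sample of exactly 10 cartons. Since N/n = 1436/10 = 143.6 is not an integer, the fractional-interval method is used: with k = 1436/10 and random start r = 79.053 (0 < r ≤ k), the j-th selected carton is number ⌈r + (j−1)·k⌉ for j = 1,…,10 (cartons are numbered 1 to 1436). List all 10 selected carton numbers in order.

80, 223, 367, 510, 654, 798, 941, 1085, 1228, 1372

j=1: r + 0k = 79.053 → ⌈·⌉ = 80
j=2: r + 1k = 222.653 → ⌈·⌉ = 223
j=3: r + 2k = 366.253 → ⌈·⌉ = 367
j=4: r + 3k = 509.853 → ⌈·⌉ = 510
j=5: r + 4k = 653.453 → ⌈·⌉ = 654
j=6: r + 5k = 797.053 → ⌈·⌉ = 798
j=7: r + 6k = 940.653 → ⌈·⌉ = 941
j=8: r + 7k = 1084.253 → ⌈·⌉ = 1085
j=9: r + 8k = 1227.853 → ⌈·⌉ = 1228
j=10: r + 9k = 1371.453 → ⌈·⌉ = 1372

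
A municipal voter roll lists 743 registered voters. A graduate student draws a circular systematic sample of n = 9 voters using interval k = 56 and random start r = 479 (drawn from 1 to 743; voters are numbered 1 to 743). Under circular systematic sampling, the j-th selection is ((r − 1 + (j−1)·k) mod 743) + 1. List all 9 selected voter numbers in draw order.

Selection 1: 479
Selection 2: 479 + 56 = 535
Selection 3: 535 + 56 = 591
Selection 4: 591 + 56 = 647
Selection 5: 647 + 56 = 703
Selection 6: 703 + 56 = 759 → 759 − 743 = 16
Selection 7: 16 + 56 = 72
Selection 8: 72 + 56 = 128
Selection 9: 128 + 56 = 184

479, 535, 591, 647, 703, 16, 72, 128, 184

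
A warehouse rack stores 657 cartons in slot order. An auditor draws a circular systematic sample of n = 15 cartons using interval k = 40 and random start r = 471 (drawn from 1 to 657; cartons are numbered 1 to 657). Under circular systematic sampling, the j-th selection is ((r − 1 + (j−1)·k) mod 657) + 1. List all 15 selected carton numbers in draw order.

Selection 1: 471
Selection 2: 471 + 40 = 511
Selection 3: 511 + 40 = 551
Selection 4: 551 + 40 = 591
Selection 5: 591 + 40 = 631
Selection 6: 631 + 40 = 671 → 671 − 657 = 14
Selection 7: 14 + 40 = 54
Selection 8: 54 + 40 = 94
Selection 9: 94 + 40 = 134
Selection 10: 134 + 40 = 174
Selection 11: 174 + 40 = 214
Selection 12: 214 + 40 = 254
Selection 13: 254 + 40 = 294
Selection 14: 294 + 40 = 334
Selection 15: 334 + 40 = 374

471, 511, 551, 591, 631, 14, 54, 94, 134, 174, 214, 254, 294, 334, 374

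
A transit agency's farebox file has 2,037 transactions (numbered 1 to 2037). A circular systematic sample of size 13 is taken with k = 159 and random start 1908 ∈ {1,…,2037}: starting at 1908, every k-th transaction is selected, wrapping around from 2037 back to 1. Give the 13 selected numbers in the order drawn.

1908, 30, 189, 348, 507, 666, 825, 984, 1143, 1302, 1461, 1620, 1779

Selection 1: 1908
Selection 2: 1908 + 159 = 2067 → 2067 − 2037 = 30
Selection 3: 30 + 159 = 189
Selection 4: 189 + 159 = 348
Selection 5: 348 + 159 = 507
Selection 6: 507 + 159 = 666
Selection 7: 666 + 159 = 825
Selection 8: 825 + 159 = 984
Selection 9: 984 + 159 = 1143
Selection 10: 1143 + 159 = 1302
Selection 11: 1302 + 159 = 1461
Selection 12: 1461 + 159 = 1620
Selection 13: 1620 + 159 = 1779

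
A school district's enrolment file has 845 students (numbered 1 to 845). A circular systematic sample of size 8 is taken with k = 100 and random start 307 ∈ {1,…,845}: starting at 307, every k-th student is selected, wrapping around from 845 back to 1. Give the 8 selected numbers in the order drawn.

Selection 1: 307
Selection 2: 307 + 100 = 407
Selection 3: 407 + 100 = 507
Selection 4: 507 + 100 = 607
Selection 5: 607 + 100 = 707
Selection 6: 707 + 100 = 807
Selection 7: 807 + 100 = 907 → 907 − 845 = 62
Selection 8: 62 + 100 = 162

307, 407, 507, 607, 707, 807, 62, 162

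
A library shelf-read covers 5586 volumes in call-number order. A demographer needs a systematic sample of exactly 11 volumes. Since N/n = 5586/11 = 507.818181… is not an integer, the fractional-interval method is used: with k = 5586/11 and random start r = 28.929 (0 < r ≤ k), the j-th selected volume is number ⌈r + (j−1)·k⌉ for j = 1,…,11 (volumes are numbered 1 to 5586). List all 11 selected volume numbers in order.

j=1: r + 0k = 28.929 → ⌈·⌉ = 29
j=2: r + 1k = 536.747181… → ⌈·⌉ = 537
j=3: r + 2k = 1044.565363… → ⌈·⌉ = 1045
j=4: r + 3k = 1552.383545… → ⌈·⌉ = 1553
j=5: r + 4k = 2060.201727… → ⌈·⌉ = 2061
j=6: r + 5k = 2568.019909… → ⌈·⌉ = 2569
j=7: r + 6k = 3075.838090… → ⌈·⌉ = 3076
j=8: r + 7k = 3583.656272… → ⌈·⌉ = 3584
j=9: r + 8k = 4091.474454… → ⌈·⌉ = 4092
j=10: r + 9k = 4599.292636… → ⌈·⌉ = 4600
j=11: r + 10k = 5107.110818… → ⌈·⌉ = 5108

29, 537, 1045, 1553, 2061, 2569, 3076, 3584, 4092, 4600, 5108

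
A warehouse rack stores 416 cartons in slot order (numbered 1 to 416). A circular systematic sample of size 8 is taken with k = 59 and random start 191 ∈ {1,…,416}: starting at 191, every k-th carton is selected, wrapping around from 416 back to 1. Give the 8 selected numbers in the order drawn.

Selection 1: 191
Selection 2: 191 + 59 = 250
Selection 3: 250 + 59 = 309
Selection 4: 309 + 59 = 368
Selection 5: 368 + 59 = 427 → 427 − 416 = 11
Selection 6: 11 + 59 = 70
Selection 7: 70 + 59 = 129
Selection 8: 129 + 59 = 188

191, 250, 309, 368, 11, 70, 129, 188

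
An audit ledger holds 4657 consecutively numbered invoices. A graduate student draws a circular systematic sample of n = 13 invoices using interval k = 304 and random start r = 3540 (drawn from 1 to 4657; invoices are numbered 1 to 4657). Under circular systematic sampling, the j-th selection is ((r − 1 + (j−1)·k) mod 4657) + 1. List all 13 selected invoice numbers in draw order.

Selection 1: 3540
Selection 2: 3540 + 304 = 3844
Selection 3: 3844 + 304 = 4148
Selection 4: 4148 + 304 = 4452
Selection 5: 4452 + 304 = 4756 → 4756 − 4657 = 99
Selection 6: 99 + 304 = 403
Selection 7: 403 + 304 = 707
Selection 8: 707 + 304 = 1011
Selection 9: 1011 + 304 = 1315
Selection 10: 1315 + 304 = 1619
Selection 11: 1619 + 304 = 1923
Selection 12: 1923 + 304 = 2227
Selection 13: 2227 + 304 = 2531

3540, 3844, 4148, 4452, 99, 403, 707, 1011, 1315, 1619, 1923, 2227, 2531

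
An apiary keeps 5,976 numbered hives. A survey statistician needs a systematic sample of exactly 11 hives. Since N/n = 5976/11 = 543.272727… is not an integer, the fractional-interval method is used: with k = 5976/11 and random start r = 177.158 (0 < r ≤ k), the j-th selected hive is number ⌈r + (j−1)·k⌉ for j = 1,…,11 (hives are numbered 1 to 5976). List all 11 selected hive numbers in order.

178, 721, 1264, 1807, 2351, 2894, 3437, 3981, 4524, 5067, 5610

j=1: r + 0k = 177.158 → ⌈·⌉ = 178
j=2: r + 1k = 720.430727… → ⌈·⌉ = 721
j=3: r + 2k = 1263.703454… → ⌈·⌉ = 1264
j=4: r + 3k = 1806.976181… → ⌈·⌉ = 1807
j=5: r + 4k = 2350.248909… → ⌈·⌉ = 2351
j=6: r + 5k = 2893.521636… → ⌈·⌉ = 2894
j=7: r + 6k = 3436.794363… → ⌈·⌉ = 3437
j=8: r + 7k = 3980.067090… → ⌈·⌉ = 3981
j=9: r + 8k = 4523.339818… → ⌈·⌉ = 4524
j=10: r + 9k = 5066.612545… → ⌈·⌉ = 5067
j=11: r + 10k = 5609.885272… → ⌈·⌉ = 5610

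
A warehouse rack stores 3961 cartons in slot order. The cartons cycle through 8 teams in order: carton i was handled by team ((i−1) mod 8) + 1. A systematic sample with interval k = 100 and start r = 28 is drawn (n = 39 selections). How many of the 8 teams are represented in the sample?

Consecutive selections differ by k = 100, so their team numbers differ by 100 mod 8 = 4.
gcd(100, 8) = 4, so the sample visits 8/4 = 2 distinct residues mod 8.
Start 28 is team 4; the teams hit are 4, 8.

2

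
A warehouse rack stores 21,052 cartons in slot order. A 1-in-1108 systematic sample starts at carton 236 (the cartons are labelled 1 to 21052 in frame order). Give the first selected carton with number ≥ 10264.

11316

k = 1108
Steps past start: ⌈(10264 − 236)/1108⌉ = ⌈10028/1108⌉ = 10
Selected carton: 236 + 10×1108 = 11316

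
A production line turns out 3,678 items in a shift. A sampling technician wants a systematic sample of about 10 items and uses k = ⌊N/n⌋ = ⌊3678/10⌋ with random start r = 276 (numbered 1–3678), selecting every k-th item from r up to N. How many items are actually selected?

10

k = ⌊3678/10⌋ = 367
Achieved size = ⌊(3678 − 276)/367⌋ + 1 = ⌊3402/367⌋ + 1 = 9 + 1 = 10
(last selection: 276 + 9×367 = 3579 ≤ 3678; next would be 3946 > 3678)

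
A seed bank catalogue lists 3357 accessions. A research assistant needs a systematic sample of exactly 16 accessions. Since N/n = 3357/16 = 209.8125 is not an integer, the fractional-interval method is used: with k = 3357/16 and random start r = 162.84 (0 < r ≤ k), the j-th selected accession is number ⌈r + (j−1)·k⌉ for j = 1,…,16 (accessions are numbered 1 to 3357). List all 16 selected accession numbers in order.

j=1: r + 0k = 162.84 → ⌈·⌉ = 163
j=2: r + 1k = 372.6525 → ⌈·⌉ = 373
j=3: r + 2k = 582.465 → ⌈·⌉ = 583
j=4: r + 3k = 792.2775 → ⌈·⌉ = 793
j=5: r + 4k = 1002.09 → ⌈·⌉ = 1003
j=6: r + 5k = 1211.9025 → ⌈·⌉ = 1212
j=7: r + 6k = 1421.715 → ⌈·⌉ = 1422
j=8: r + 7k = 1631.5275 → ⌈·⌉ = 1632
j=9: r + 8k = 1841.34 → ⌈·⌉ = 1842
j=10: r + 9k = 2051.1525 → ⌈·⌉ = 2052
j=11: r + 10k = 2260.965 → ⌈·⌉ = 2261
j=12: r + 11k = 2470.7775 → ⌈·⌉ = 2471
j=13: r + 12k = 2680.59 → ⌈·⌉ = 2681
j=14: r + 13k = 2890.4025 → ⌈·⌉ = 2891
j=15: r + 14k = 3100.215 → ⌈·⌉ = 3101
j=16: r + 15k = 3310.0275 → ⌈·⌉ = 3311

163, 373, 583, 793, 1003, 1212, 1422, 1632, 1842, 2052, 2261, 2471, 2681, 2891, 3101, 3311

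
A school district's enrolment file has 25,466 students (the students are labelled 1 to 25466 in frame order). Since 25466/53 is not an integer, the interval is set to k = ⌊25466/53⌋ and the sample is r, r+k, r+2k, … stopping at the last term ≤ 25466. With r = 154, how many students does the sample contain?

53

k = ⌊25466/53⌋ = 480
Achieved size = ⌊(25466 − 154)/480⌋ + 1 = ⌊25312/480⌋ + 1 = 52 + 1 = 53
(last selection: 154 + 52×480 = 25114 ≤ 25466; next would be 25594 > 25466)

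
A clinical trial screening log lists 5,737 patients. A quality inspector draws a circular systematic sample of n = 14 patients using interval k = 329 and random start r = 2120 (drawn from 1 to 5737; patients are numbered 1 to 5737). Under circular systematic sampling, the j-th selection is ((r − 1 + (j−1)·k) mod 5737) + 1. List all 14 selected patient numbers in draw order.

Selection 1: 2120
Selection 2: 2120 + 329 = 2449
Selection 3: 2449 + 329 = 2778
Selection 4: 2778 + 329 = 3107
Selection 5: 3107 + 329 = 3436
Selection 6: 3436 + 329 = 3765
Selection 7: 3765 + 329 = 4094
Selection 8: 4094 + 329 = 4423
Selection 9: 4423 + 329 = 4752
Selection 10: 4752 + 329 = 5081
Selection 11: 5081 + 329 = 5410
Selection 12: 5410 + 329 = 5739 → 5739 − 5737 = 2
Selection 13: 2 + 329 = 331
Selection 14: 331 + 329 = 660

2120, 2449, 2778, 3107, 3436, 3765, 4094, 4423, 4752, 5081, 5410, 2, 331, 660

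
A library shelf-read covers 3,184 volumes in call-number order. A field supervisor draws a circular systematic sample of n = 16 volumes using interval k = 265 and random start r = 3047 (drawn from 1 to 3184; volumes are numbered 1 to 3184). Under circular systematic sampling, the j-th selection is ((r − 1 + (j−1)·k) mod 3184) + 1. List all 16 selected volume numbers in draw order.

Selection 1: 3047
Selection 2: 3047 + 265 = 3312 → 3312 − 3184 = 128
Selection 3: 128 + 265 = 393
Selection 4: 393 + 265 = 658
Selection 5: 658 + 265 = 923
Selection 6: 923 + 265 = 1188
Selection 7: 1188 + 265 = 1453
Selection 8: 1453 + 265 = 1718
Selection 9: 1718 + 265 = 1983
Selection 10: 1983 + 265 = 2248
Selection 11: 2248 + 265 = 2513
Selection 12: 2513 + 265 = 2778
Selection 13: 2778 + 265 = 3043
Selection 14: 3043 + 265 = 3308 → 3308 − 3184 = 124
Selection 15: 124 + 265 = 389
Selection 16: 389 + 265 = 654

3047, 128, 393, 658, 923, 1188, 1453, 1718, 1983, 2248, 2513, 2778, 3043, 124, 389, 654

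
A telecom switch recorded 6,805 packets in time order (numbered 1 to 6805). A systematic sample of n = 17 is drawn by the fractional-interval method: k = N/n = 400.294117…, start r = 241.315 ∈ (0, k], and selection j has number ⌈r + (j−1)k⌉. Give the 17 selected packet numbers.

242, 642, 1042, 1443, 1843, 2243, 2644, 3044, 3444, 3844, 4245, 4645, 5045, 5446, 5846, 6246, 6647

j=1: r + 0k = 241.315 → ⌈·⌉ = 242
j=2: r + 1k = 641.609117… → ⌈·⌉ = 642
j=3: r + 2k = 1041.903235… → ⌈·⌉ = 1042
j=4: r + 3k = 1442.197352… → ⌈·⌉ = 1443
j=5: r + 4k = 1842.491470… → ⌈·⌉ = 1843
j=6: r + 5k = 2242.785588… → ⌈·⌉ = 2243
j=7: r + 6k = 2643.079705… → ⌈·⌉ = 2644
j=8: r + 7k = 3043.373823… → ⌈·⌉ = 3044
j=9: r + 8k = 3443.667941… → ⌈·⌉ = 3444
j=10: r + 9k = 3843.962058… → ⌈·⌉ = 3844
j=11: r + 10k = 4244.256176… → ⌈·⌉ = 4245
j=12: r + 11k = 4644.550294… → ⌈·⌉ = 4645
j=13: r + 12k = 5044.844411… → ⌈·⌉ = 5045
j=14: r + 13k = 5445.138529… → ⌈·⌉ = 5446
j=15: r + 14k = 5845.432647… → ⌈·⌉ = 5846
j=16: r + 15k = 6245.726764… → ⌈·⌉ = 6246
j=17: r + 16k = 6646.020882… → ⌈·⌉ = 6647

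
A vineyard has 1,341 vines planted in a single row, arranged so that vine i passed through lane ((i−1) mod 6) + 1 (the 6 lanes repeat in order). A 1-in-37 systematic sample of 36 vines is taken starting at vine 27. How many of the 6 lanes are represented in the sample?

6

Consecutive selections differ by k = 37, so their lane numbers differ by 37 mod 6 = 1.
gcd(37, 6) = 1, so the sample visits 6/1 = 6 distinct residues mod 6.
Start 27 is lane 3; the lanes hit are 1, 2, 3, 4, 5, 6.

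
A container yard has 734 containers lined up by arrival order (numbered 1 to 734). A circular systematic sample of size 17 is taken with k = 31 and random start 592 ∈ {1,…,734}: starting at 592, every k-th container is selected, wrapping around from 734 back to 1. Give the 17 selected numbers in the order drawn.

Selection 1: 592
Selection 2: 592 + 31 = 623
Selection 3: 623 + 31 = 654
Selection 4: 654 + 31 = 685
Selection 5: 685 + 31 = 716
Selection 6: 716 + 31 = 747 → 747 − 734 = 13
Selection 7: 13 + 31 = 44
Selection 8: 44 + 31 = 75
Selection 9: 75 + 31 = 106
Selection 10: 106 + 31 = 137
Selection 11: 137 + 31 = 168
Selection 12: 168 + 31 = 199
Selection 13: 199 + 31 = 230
Selection 14: 230 + 31 = 261
Selection 15: 261 + 31 = 292
Selection 16: 292 + 31 = 323
Selection 17: 323 + 31 = 354

592, 623, 654, 685, 716, 13, 44, 75, 106, 137, 168, 199, 230, 261, 292, 323, 354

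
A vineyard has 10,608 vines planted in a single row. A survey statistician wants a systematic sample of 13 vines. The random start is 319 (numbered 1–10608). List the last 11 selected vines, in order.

1951, 2767, 3583, 4399, 5215, 6031, 6847, 7663, 8479, 9295, 10111

k = N/n = 10608/13 = 816
3rd selection = 319 + 2×816 = 1951
4th: 1951 + 816 = 2767
5th: 2767 + 816 = 3583
6th: 3583 + 816 = 4399
7th: 4399 + 816 = 5215
8th: 5215 + 816 = 6031
9th: 6031 + 816 = 6847
10th: 6847 + 816 = 7663
11th: 7663 + 816 = 8479
12th: 8479 + 816 = 9295
13th: 9295 + 816 = 10111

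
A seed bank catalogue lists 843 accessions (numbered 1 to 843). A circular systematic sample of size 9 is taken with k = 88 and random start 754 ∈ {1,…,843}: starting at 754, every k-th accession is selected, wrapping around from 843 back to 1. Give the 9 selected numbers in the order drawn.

Selection 1: 754
Selection 2: 754 + 88 = 842
Selection 3: 842 + 88 = 930 → 930 − 843 = 87
Selection 4: 87 + 88 = 175
Selection 5: 175 + 88 = 263
Selection 6: 263 + 88 = 351
Selection 7: 351 + 88 = 439
Selection 8: 439 + 88 = 527
Selection 9: 527 + 88 = 615

754, 842, 87, 175, 263, 351, 439, 527, 615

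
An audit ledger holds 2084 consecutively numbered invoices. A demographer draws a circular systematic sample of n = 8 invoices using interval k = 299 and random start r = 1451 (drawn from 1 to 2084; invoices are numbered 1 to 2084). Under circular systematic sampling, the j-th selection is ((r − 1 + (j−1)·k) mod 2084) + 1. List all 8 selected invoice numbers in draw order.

Selection 1: 1451
Selection 2: 1451 + 299 = 1750
Selection 3: 1750 + 299 = 2049
Selection 4: 2049 + 299 = 2348 → 2348 − 2084 = 264
Selection 5: 264 + 299 = 563
Selection 6: 563 + 299 = 862
Selection 7: 862 + 299 = 1161
Selection 8: 1161 + 299 = 1460

1451, 1750, 2049, 264, 563, 862, 1161, 1460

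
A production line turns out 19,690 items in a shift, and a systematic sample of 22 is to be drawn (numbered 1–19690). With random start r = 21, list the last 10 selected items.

k = N/n = 19690/22 = 895
13th selection = 21 + 12×895 = 10761
14th: 10761 + 895 = 11656
15th: 11656 + 895 = 12551
16th: 12551 + 895 = 13446
17th: 13446 + 895 = 14341
18th: 14341 + 895 = 15236
19th: 15236 + 895 = 16131
20th: 16131 + 895 = 17026
21st: 17026 + 895 = 17921
22nd: 17921 + 895 = 18816

10761, 11656, 12551, 13446, 14341, 15236, 16131, 17026, 17921, 18816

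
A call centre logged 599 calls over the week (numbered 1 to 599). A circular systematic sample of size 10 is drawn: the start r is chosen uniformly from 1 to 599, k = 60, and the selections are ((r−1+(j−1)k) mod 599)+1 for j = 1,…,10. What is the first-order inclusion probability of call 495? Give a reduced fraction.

10/599

For each position j, as r ranges over 1…599 the j-th selection hits every call exactly once, so call 495 is selected for exactly 10 of the 599 starts.
Inclusion probability = 10/599.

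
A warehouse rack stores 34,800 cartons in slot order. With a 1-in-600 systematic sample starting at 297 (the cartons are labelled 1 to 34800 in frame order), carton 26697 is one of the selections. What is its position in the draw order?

45

k = 600
position = (26697 − 297)/600 + 1 = 26400/600 + 1 = 44 + 1 = 45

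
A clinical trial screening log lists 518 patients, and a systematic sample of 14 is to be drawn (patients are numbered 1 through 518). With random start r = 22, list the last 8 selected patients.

244, 281, 318, 355, 392, 429, 466, 503

k = N/n = 518/14 = 37
7th selection = 22 + 6×37 = 244
8th: 244 + 37 = 281
9th: 281 + 37 = 318
10th: 318 + 37 = 355
11th: 355 + 37 = 392
12th: 392 + 37 = 429
13th: 429 + 37 = 466
14th: 466 + 37 = 503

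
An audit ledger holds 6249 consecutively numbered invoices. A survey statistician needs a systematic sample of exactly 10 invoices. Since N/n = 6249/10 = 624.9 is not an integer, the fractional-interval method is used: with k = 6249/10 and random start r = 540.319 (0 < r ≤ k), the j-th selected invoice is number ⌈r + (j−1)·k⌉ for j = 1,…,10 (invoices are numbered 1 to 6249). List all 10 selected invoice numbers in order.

541, 1166, 1791, 2416, 3040, 3665, 4290, 4915, 5540, 6165

j=1: r + 0k = 540.319 → ⌈·⌉ = 541
j=2: r + 1k = 1165.219 → ⌈·⌉ = 1166
j=3: r + 2k = 1790.119 → ⌈·⌉ = 1791
j=4: r + 3k = 2415.019 → ⌈·⌉ = 2416
j=5: r + 4k = 3039.919 → ⌈·⌉ = 3040
j=6: r + 5k = 3664.819 → ⌈·⌉ = 3665
j=7: r + 6k = 4289.719 → ⌈·⌉ = 4290
j=8: r + 7k = 4914.619 → ⌈·⌉ = 4915
j=9: r + 8k = 5539.519 → ⌈·⌉ = 5540
j=10: r + 9k = 6164.419 → ⌈·⌉ = 6165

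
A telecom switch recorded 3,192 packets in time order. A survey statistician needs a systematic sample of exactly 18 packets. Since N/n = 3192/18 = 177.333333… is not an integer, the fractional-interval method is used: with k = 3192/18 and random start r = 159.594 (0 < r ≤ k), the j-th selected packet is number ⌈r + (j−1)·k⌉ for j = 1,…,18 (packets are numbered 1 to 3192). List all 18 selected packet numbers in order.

160, 337, 515, 692, 869, 1047, 1224, 1401, 1579, 1756, 1933, 2111, 2288, 2465, 2643, 2820, 2997, 3175

j=1: r + 0k = 159.594 → ⌈·⌉ = 160
j=2: r + 1k = 336.927333… → ⌈·⌉ = 337
j=3: r + 2k = 514.260666… → ⌈·⌉ = 515
j=4: r + 3k = 691.594 → ⌈·⌉ = 692
j=5: r + 4k = 868.927333… → ⌈·⌉ = 869
j=6: r + 5k = 1046.260666… → ⌈·⌉ = 1047
j=7: r + 6k = 1223.594 → ⌈·⌉ = 1224
j=8: r + 7k = 1400.927333… → ⌈·⌉ = 1401
j=9: r + 8k = 1578.260666… → ⌈·⌉ = 1579
j=10: r + 9k = 1755.594 → ⌈·⌉ = 1756
j=11: r + 10k = 1932.927333… → ⌈·⌉ = 1933
j=12: r + 11k = 2110.260666… → ⌈·⌉ = 2111
j=13: r + 12k = 2287.594 → ⌈·⌉ = 2288
j=14: r + 13k = 2464.927333… → ⌈·⌉ = 2465
j=15: r + 14k = 2642.260666… → ⌈·⌉ = 2643
j=16: r + 15k = 2819.594 → ⌈·⌉ = 2820
j=17: r + 16k = 2996.927333… → ⌈·⌉ = 2997
j=18: r + 17k = 3174.260666… → ⌈·⌉ = 3175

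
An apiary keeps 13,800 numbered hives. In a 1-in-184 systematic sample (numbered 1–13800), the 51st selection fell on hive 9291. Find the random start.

91

k = 184
r = 9291 − (51−1)×184 = 9291 − 9200 = 91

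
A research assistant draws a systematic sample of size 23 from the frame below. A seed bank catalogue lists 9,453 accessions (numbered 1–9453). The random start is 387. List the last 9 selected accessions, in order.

k = N/n = 9453/23 = 411
15th selection = 387 + 14×411 = 6141
16th: 6141 + 411 = 6552
17th: 6552 + 411 = 6963
18th: 6963 + 411 = 7374
19th: 7374 + 411 = 7785
20th: 7785 + 411 = 8196
21st: 8196 + 411 = 8607
22nd: 8607 + 411 = 9018
23rd: 9018 + 411 = 9429

6141, 6552, 6963, 7374, 7785, 8196, 8607, 9018, 9429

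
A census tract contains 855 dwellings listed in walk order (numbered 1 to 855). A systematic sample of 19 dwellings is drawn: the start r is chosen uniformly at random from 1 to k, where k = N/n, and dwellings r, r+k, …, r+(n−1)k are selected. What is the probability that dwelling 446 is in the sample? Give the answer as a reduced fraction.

k = 855/19 = 45.
Dwelling 446 is selected iff r ≡ 446 (mod 45); exactly one such r in {1,…,45}.
Inclusion probability = 1/45.

1/45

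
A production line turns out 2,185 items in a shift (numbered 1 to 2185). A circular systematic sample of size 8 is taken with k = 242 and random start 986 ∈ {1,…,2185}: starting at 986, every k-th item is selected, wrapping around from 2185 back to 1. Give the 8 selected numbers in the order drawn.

986, 1228, 1470, 1712, 1954, 11, 253, 495

Selection 1: 986
Selection 2: 986 + 242 = 1228
Selection 3: 1228 + 242 = 1470
Selection 4: 1470 + 242 = 1712
Selection 5: 1712 + 242 = 1954
Selection 6: 1954 + 242 = 2196 → 2196 − 2185 = 11
Selection 7: 11 + 242 = 253
Selection 8: 253 + 242 = 495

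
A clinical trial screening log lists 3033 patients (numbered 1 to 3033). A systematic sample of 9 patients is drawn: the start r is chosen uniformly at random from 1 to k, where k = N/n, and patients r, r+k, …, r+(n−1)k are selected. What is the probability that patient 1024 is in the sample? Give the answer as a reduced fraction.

1/337

k = 3033/9 = 337.
Patient 1024 is selected iff r ≡ 1024 (mod 337); exactly one such r in {1,…,337}.
Inclusion probability = 1/337.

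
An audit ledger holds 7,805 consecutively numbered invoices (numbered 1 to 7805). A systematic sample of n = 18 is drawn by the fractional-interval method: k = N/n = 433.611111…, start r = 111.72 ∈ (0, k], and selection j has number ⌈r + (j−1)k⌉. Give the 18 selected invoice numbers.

j=1: r + 0k = 111.72 → ⌈·⌉ = 112
j=2: r + 1k = 545.331111… → ⌈·⌉ = 546
j=3: r + 2k = 978.942222… → ⌈·⌉ = 979
j=4: r + 3k = 1412.553333… → ⌈·⌉ = 1413
j=5: r + 4k = 1846.164444… → ⌈·⌉ = 1847
j=6: r + 5k = 2279.775555… → ⌈·⌉ = 2280
j=7: r + 6k = 2713.386666… → ⌈·⌉ = 2714
j=8: r + 7k = 3146.997777… → ⌈·⌉ = 3147
j=9: r + 8k = 3580.608888… → ⌈·⌉ = 3581
j=10: r + 9k = 4014.22 → ⌈·⌉ = 4015
j=11: r + 10k = 4447.831111… → ⌈·⌉ = 4448
j=12: r + 11k = 4881.442222… → ⌈·⌉ = 4882
j=13: r + 12k = 5315.053333… → ⌈·⌉ = 5316
j=14: r + 13k = 5748.664444… → ⌈·⌉ = 5749
j=15: r + 14k = 6182.275555… → ⌈·⌉ = 6183
j=16: r + 15k = 6615.886666… → ⌈·⌉ = 6616
j=17: r + 16k = 7049.497777… → ⌈·⌉ = 7050
j=18: r + 17k = 7483.108888… → ⌈·⌉ = 7484

112, 546, 979, 1413, 1847, 2280, 2714, 3147, 3581, 4015, 4448, 4882, 5316, 5749, 6183, 6616, 7050, 7484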